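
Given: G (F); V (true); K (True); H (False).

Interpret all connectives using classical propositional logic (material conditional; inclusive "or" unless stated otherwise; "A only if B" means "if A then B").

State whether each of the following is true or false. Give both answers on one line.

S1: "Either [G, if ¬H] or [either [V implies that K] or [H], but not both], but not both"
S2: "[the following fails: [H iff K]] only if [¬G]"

S1: Parsed as (~H -> G) xor ((V -> K) xor H)

~H = ~F = T
~H -> G = T -> F = F
V -> K = T -> T = T
(V -> K) xor H = T xor F = T
(~H -> G) xor ((V -> K) xor H) = F xor T = T
So S1 is true.

S2: Formalization: ~(H <-> K) -> ~G

H <-> K = F <-> T = F
~(H <-> K) = ~F = T
~G = ~F = T
~(H <-> K) -> ~G = T -> T = T
Thus S2 is true.

S1 True / S2 True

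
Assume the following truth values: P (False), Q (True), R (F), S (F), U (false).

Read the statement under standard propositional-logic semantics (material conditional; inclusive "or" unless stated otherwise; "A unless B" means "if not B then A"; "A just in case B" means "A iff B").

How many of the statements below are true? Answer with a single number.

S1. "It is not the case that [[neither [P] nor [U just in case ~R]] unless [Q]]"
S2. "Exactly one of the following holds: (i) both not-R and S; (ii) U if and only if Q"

S1: Formalization: ~((P nor (U <-> ~R)) | Q)

~R = ~F = T
U <-> ~R = F <-> T = F
P nor (U <-> ~R) = F nor F = T
(P nor (U <-> ~R)) | Q = T | T = T
~((P nor (U <-> ~R)) | Q) = ~T = F
Hence S1 is false.

S2: Formalization: (~R & S) xor (U <-> Q)

~R = ~F = T
~R & S = T & F = F
U <-> Q = F <-> T = F
(~R & S) xor (U <-> Q) = F xor F = F
So S2 is false.

0 of the 2 statements are true (none).

0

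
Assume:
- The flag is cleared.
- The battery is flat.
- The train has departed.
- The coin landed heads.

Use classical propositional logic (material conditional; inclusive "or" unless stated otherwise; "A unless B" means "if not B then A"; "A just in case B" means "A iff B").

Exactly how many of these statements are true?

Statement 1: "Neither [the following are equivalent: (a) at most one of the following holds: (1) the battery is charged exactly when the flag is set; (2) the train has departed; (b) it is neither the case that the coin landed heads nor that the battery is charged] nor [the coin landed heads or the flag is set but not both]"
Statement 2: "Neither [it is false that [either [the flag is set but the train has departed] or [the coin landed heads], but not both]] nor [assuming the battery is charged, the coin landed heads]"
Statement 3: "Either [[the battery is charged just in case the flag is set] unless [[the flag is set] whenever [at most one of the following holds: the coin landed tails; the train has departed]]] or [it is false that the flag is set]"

1

Let Q = "the battery is charged" (False), P = "the flag is set" (False), R = "the train has departed" (True), S = "the coin landed heads" (True).

Statement 1: In symbols: (((Q iff P) nand R) iff (S nor Q)) nor (S xor P)

Q iff P = False iff False = True
(Q iff P) nand R = True nand True = False
S nor Q = True nor False = False
((Q iff P) nand R) iff (S nor Q) = False iff False = True
S xor P = True xor False = True
(((Q iff P) nand R) iff (S nor Q)) nor (S xor P) = True nor True = False
So Statement 1 is false.

Statement 2: In symbols: not ((P and R) xor S) nor (Q -> S)

P and R = False and True = False
(P and R) xor S = False xor True = True
not ((P and R) xor S) = not True = False
Q -> S = False -> True = True
not ((P and R) xor S) nor (Q -> S) = False nor True = False
Hence Statement 2 is false.

Statement 3: Parsed as ((Q iff P) or ((not S nand R) -> P)) or not P

Q iff P = False iff False = True
not S = not True = False
not S nand R = False nand True = True
(not S nand R) -> P = True -> False = False
(Q iff P) or ((not S nand R) -> P) = True or False = True
not P = not False = True
((Q iff P) or ((not S nand R) -> P)) or not P = True or True = True
So Statement 3 is true.

True statements: 1 (Statement 3).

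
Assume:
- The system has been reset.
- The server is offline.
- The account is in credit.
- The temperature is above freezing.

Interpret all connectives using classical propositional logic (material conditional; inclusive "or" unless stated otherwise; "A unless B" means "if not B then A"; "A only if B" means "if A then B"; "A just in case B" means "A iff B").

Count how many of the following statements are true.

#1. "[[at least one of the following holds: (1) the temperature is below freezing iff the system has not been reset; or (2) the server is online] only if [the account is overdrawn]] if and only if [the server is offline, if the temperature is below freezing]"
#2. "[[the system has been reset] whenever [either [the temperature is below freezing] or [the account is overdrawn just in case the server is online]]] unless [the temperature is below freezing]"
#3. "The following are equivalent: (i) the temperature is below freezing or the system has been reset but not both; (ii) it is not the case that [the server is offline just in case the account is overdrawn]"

Let S = "the temperature is below freezing" (False), P = "the system has been reset" (True), Q = "the server is online" (False), R = "the account is overdrawn" (False).

#1: This is (((S iff not P) or Q) -> R) iff (S -> not Q).

not P = not True = False
S iff not P = False iff False = True
(S iff not P) or Q = True or False = True
((S iff not P) or Q) -> R = True -> False = False
not Q = not False = True
S -> not Q = False -> True = True
(((S iff not P) or Q) -> R) iff (S -> not Q) = False iff True = False
Thus #1 is false.

#2: In symbols: ((S or (R iff Q)) -> P) or S

R iff Q = False iff False = True
S or (R iff Q) = False or True = True
(S or (R iff Q)) -> P = True -> True = True
((S or (R iff Q)) -> P) or S = True or False = True
Hence #2 is true.

#3: This is (S xor P) iff not (not Q iff R).

S xor P = False xor True = True
not Q = not False = True
not Q iff R = True iff False = False
not (not Q iff R) = not False = True
(S xor P) iff not (not Q iff R) = True iff True = True
So #3 is true.

True statements: 2 (#2, #3).

2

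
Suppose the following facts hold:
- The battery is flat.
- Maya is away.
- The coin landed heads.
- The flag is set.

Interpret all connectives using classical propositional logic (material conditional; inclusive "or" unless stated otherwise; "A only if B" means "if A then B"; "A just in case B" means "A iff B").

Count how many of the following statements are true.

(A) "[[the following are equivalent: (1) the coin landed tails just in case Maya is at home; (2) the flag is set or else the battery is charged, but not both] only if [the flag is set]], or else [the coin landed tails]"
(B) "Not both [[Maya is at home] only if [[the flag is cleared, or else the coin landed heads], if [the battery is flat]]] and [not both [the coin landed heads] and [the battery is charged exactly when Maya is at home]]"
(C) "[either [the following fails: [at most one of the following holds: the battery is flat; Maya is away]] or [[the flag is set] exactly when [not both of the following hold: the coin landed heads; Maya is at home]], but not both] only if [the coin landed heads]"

3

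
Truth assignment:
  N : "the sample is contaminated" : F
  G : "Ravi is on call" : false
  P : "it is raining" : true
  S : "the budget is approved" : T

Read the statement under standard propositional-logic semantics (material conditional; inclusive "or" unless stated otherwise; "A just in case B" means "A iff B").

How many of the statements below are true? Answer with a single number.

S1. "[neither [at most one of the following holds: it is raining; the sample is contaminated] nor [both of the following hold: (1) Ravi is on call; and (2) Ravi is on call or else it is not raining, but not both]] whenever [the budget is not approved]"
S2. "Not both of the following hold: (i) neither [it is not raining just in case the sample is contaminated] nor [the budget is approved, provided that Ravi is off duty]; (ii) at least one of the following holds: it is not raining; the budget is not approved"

S1: This is ~S -> ((P nand N) nor (G & (G xor ~P))).

~S = ~T = F
P nand N = T nand F = T
~P = ~T = F
G xor ~P = F xor F = F
G & (G xor ~P) = F & F = F
(P nand N) nor (G & (G xor ~P)) = T nor F = F
~S -> ((P nand N) nor (G & (G xor ~P))) = F -> F = T
Thus S1 is true.

S2: This is ((~P <-> N) nor (~G -> S)) nand (~P | ~S).

~P = ~T = F
~P <-> N = F <-> F = T
~G = ~F = T
~G -> S = T -> T = T
(~P <-> N) nor (~G -> S) = T nor T = F
~P = ~T = F
~S = ~T = F
~P | ~S = F | F = F
((~P <-> N) nor (~G -> S)) nand (~P | ~S) = F nand F = T
Hence S2 is true.

2 of the 2 statements are true.

2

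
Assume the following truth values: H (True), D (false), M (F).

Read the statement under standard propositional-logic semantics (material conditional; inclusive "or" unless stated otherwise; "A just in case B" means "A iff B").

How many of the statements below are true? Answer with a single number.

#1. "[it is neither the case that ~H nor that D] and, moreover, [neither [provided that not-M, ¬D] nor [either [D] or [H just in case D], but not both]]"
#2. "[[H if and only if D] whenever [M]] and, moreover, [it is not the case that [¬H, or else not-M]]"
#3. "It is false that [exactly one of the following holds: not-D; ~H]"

0

#1: This is (not H nor D) and ((not M -> not D) nor (D xor (H iff D))).

not H = not True = False
not H nor D = False nor False = True
not M = not False = True
not D = not False = True
not M -> not D = True -> True = True
H iff D = True iff False = False
D xor (H iff D) = False xor False = False
(not M -> not D) nor (D xor (H iff D)) = True nor False = False
(not H nor D) and ((not M -> not D) nor (D xor (H iff D))) = True and False = False
Thus #1 is false.

#2: This is (M -> (H iff D)) and not (not H or not M).

H iff D = True iff False = False
M -> (H iff D) = False -> False = True
not H = not True = False
not M = not False = True
not H or not M = False or True = True
not (not H or not M) = not True = False
(M -> (H iff D)) and not (not H or not M) = True and False = False
Thus #2 is false.

#3: Formalization: not (not D xor not H)

not D = not False = True
not H = not True = False
not D xor not H = True xor False = True
not (not D xor not H) = not True = False
So #3 is false.

Count: 0.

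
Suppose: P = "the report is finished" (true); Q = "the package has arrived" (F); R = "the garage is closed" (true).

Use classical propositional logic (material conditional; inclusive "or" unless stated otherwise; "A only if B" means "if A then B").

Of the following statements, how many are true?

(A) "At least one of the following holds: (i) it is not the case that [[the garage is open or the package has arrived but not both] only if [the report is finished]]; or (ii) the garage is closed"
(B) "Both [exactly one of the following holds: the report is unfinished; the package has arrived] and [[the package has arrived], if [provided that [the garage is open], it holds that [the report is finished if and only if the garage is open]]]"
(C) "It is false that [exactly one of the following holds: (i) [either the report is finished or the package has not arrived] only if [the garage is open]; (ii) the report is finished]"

1

(A): This is ~((~R xor Q) -> P) | R.

~R = ~T = F
~R xor Q = F xor F = F
(~R xor Q) -> P = F -> T = T
~((~R xor Q) -> P) = ~T = F
~((~R xor Q) -> P) | R = F | T = T
Thus (A) is true.

(B): This is (~P xor Q) & ((~R -> (P <-> ~R)) -> Q).

~P = ~T = F
~P xor Q = F xor F = F
~R = ~T = F
~R = ~T = F
P <-> ~R = T <-> F = F
~R -> (P <-> ~R) = F -> F = T
(~R -> (P <-> ~R)) -> Q = T -> F = F
(~P xor Q) & ((~R -> (P <-> ~R)) -> Q) = F & F = F
Hence (B) is false.

(C): Parsed as ~(((P | ~Q) -> ~R) xor P)

~Q = ~F = T
P | ~Q = T | T = T
~R = ~T = F
(P | ~Q) -> ~R = T -> F = F
((P | ~Q) -> ~R) xor P = F xor T = T
~(((P | ~Q) -> ~R) xor P) = ~T = F
So (C) is false.

Count: 1.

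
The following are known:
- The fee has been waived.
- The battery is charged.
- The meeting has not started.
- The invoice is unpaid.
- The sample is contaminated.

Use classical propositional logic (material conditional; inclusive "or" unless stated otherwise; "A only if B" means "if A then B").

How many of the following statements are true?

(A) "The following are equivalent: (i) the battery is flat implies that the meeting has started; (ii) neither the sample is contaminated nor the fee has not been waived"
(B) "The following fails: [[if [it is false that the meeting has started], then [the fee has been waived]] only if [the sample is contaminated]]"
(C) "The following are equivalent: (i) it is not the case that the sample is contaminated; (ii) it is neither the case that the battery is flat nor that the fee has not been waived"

0

Let M = "the battery is charged" (T), Q = "the meeting has started" (F), H = "the sample is contaminated" (T), G = "the fee has been waived" (T).

(A): This is (¬M → Q) ↔ (H ↓ ¬G).

¬M = ¬T = F
¬M → Q = F → F = T
¬G = ¬T = F
H ↓ ¬G = T ↓ F = F
(¬M → Q) ↔ (H ↓ ¬G) = T ↔ F = F
Hence (A) is false.

(B): Parsed as ¬((¬Q → G) → H)

¬Q = ¬F = T
¬Q → G = T → T = T
(¬Q → G) → H = T → T = T
¬((¬Q → G) → H) = ¬T = F
Hence (B) is false.

(C): In symbols: ¬H ↔ (¬M ↓ ¬G)

¬H = ¬T = F
¬M = ¬T = F
¬G = ¬T = F
¬M ↓ ¬G = F ↓ F = T
¬H ↔ (¬M ↓ ¬G) = F ↔ T = F
So (C) is false.

0 of the 3 statements are true (none).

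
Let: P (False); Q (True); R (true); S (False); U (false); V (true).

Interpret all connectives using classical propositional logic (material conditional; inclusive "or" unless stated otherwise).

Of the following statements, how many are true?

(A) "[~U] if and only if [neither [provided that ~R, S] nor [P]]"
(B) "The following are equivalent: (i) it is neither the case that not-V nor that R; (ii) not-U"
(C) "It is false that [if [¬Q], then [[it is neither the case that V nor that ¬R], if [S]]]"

0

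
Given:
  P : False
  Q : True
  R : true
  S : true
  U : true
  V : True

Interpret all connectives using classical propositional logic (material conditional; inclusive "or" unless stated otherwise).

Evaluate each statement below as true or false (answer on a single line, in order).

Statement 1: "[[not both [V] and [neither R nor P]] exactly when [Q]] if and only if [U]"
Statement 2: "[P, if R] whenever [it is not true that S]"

Statement 1: This is ((V nand (R nor P)) iff Q) iff U.

R nor P = True nor False = False
V nand (R nor P) = True nand False = True
(V nand (R nor P)) iff Q = True iff True = True
((V nand (R nor P)) iff Q) iff U = True iff True = True
So Statement 1 is true.

Statement 2: This is not S -> (R -> P).

not S = not True = False
R -> P = True -> False = False
not S -> (R -> P) = False -> False = True
So Statement 2 is true.

Statement 1 T, Statement 2 T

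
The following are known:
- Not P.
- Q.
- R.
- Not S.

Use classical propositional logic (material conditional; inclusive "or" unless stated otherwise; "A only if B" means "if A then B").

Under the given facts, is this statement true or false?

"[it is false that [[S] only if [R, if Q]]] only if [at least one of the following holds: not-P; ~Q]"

In symbols: ¬(S → (Q → R)) → (¬P ∨ ¬Q)

Q → R = T → T = T
S → (Q → R) = F → T = T
¬(S → (Q → R)) = ¬T = F
¬P = ¬F = T
¬Q = ¬T = F
¬P ∨ ¬Q = T ∨ F = T
¬(S → (Q → R)) → (¬P ∨ ¬Q) = F → T = T

true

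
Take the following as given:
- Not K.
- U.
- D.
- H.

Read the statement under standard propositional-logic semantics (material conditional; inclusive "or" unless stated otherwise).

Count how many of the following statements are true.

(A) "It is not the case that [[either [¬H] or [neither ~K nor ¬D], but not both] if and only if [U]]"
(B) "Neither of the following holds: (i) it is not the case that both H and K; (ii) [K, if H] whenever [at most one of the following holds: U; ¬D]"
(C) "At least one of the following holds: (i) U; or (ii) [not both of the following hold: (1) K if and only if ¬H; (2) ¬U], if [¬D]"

2

(A): Formalization: not ((not H xor (not K nor not D)) iff U)

not H = not True = False
not K = not False = True
not D = not True = False
not K nor not D = True nor False = False
not H xor (not K nor not D) = False xor False = False
(not H xor (not K nor not D)) iff U = False iff True = False
not ((not H xor (not K nor not D)) iff U) = not False = True
Hence (A) is true.

(B): Parsed as (H nand K) nor ((U nand not D) -> (H -> K))

H nand K = True nand False = True
not D = not True = False
U nand not D = True nand False = True
H -> K = True -> False = False
(U nand not D) -> (H -> K) = True -> False = False
(H nand K) nor ((U nand not D) -> (H -> K)) = True nor False = False
Hence (B) is false.

(C): This is U or (not D -> ((K iff not H) nand not U)).

not D = not True = False
not H = not True = False
K iff not H = False iff False = True
not U = not True = False
(K iff not H) nand not U = True nand False = True
not D -> ((K iff not H) nand not U) = False -> True = True
U or (not D -> ((K iff not H) nand not U)) = True or True = True
Thus (C) is true.

True statements: 2 ((A), (C)).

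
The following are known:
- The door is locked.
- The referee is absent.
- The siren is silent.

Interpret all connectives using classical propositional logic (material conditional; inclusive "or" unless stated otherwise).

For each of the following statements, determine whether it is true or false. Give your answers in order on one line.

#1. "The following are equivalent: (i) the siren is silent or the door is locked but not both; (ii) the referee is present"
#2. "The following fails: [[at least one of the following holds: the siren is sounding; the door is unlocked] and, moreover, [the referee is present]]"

#1 True / #2 True

Let S = "the siren is sounding" (F), H = "the door is locked" (T), V = "the referee is present" (F).

#1: Formalization: (¬S ⊕ H) ↔ V

¬S = ¬F = T
¬S ⊕ H = T ⊕ T = F
(¬S ⊕ H) ↔ V = F ↔ F = T
Thus #1 is true.

#2: In symbols: ¬((S ∨ ¬H) ∧ V)

¬H = ¬T = F
S ∨ ¬H = F ∨ F = F
(S ∨ ¬H) ∧ V = F ∧ F = F
¬((S ∨ ¬H) ∧ V) = ¬F = T
Hence #2 is true.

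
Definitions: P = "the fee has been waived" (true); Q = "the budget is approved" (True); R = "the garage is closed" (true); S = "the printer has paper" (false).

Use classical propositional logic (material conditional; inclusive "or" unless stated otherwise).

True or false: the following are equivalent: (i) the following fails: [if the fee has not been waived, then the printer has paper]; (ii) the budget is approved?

The statement is false.

Values: P=T, S=F, Q=T.
This is ¬(¬P → S) ↔ Q.

¬P = ¬T = F
¬P → S = F → F = T
¬(¬P → S) = ¬T = F
¬(¬P → S) ↔ Q = F ↔ T = F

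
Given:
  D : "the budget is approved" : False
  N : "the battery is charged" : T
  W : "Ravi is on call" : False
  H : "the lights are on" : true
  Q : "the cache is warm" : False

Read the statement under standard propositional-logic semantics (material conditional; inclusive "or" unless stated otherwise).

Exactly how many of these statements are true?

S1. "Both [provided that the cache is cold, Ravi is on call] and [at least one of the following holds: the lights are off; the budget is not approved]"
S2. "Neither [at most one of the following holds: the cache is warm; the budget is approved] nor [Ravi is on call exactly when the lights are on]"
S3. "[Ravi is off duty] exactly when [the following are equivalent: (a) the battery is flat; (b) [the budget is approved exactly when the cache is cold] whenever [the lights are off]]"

0

S1: This is (~Q -> W) & (~H | ~D).

~Q = ~F = T
~Q -> W = T -> F = F
~H = ~T = F
~D = ~F = T
~H | ~D = F | T = T
(~Q -> W) & (~H | ~D) = F & T = F
So S1 is false.

S2: In symbols: (Q nand D) nor (W <-> H)

Q nand D = F nand F = T
W <-> H = F <-> T = F
(Q nand D) nor (W <-> H) = T nor F = F
Hence S2 is false.

S3: Formalization: ~W <-> (~N <-> (~H -> (D <-> ~Q)))

~W = ~F = T
~N = ~T = F
~H = ~T = F
~Q = ~F = T
D <-> ~Q = F <-> T = F
~H -> (D <-> ~Q) = F -> F = T
~N <-> (~H -> (D <-> ~Q)) = F <-> T = F
~W <-> (~N <-> (~H -> (D <-> ~Q))) = T <-> F = F
So S3 is false.

True statements: 0 (none).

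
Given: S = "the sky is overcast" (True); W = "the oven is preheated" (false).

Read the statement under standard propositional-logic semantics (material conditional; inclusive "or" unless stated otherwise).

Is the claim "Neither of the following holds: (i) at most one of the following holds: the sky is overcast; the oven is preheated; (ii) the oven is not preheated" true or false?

Parsed as (S nand W) nor not W

S nand W = True nand False = True
not W = not False = True
(S nand W) nor not W = True nor True = False

False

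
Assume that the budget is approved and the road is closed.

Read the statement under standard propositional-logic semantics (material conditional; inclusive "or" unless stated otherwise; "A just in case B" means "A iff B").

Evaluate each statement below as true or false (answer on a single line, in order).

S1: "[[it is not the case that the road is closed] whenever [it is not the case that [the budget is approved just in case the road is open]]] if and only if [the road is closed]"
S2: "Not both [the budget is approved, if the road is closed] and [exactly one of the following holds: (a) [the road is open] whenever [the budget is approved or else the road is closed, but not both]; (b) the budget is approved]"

S1 false, S2 true

Let P = "the budget is approved" (True), Q = "the road is closed" (True).

S1: Parsed as (not (P iff not Q) -> not Q) iff Q

not Q = not True = False
P iff not Q = True iff False = False
not (P iff not Q) = not False = True
not Q = not True = False
not (P iff not Q) -> not Q = True -> False = False
(not (P iff not Q) -> not Q) iff Q = False iff True = False
Hence S1 is false.

S2: Formalization: (Q -> P) nand (((P xor Q) -> not Q) xor P)

Q -> P = True -> True = True
P xor Q = True xor True = False
not Q = not True = False
(P xor Q) -> not Q = False -> False = True
((P xor Q) -> not Q) xor P = True xor True = False
(Q -> P) nand (((P xor Q) -> not Q) xor P) = True nand False = True
Thus S2 is true.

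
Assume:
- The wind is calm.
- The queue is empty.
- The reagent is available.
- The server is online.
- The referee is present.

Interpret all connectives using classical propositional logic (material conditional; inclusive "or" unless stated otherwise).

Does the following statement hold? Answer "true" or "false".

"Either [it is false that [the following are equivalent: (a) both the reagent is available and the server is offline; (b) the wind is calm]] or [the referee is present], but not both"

False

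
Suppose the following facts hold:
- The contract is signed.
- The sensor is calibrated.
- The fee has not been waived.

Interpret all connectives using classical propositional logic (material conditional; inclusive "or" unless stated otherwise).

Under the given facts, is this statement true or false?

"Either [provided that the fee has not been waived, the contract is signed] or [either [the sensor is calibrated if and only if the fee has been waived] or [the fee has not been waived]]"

The statement is true.

Let L = "the fee has been waived" (F), K = "the contract is signed" (T), H = "the sensor is calibrated" (T).
Parsed as (¬L → K) ∨ ((H ↔ L) ∨ ¬L)

¬L = ¬F = T
¬L → K = T → T = T
H ↔ L = T ↔ F = F
¬L = ¬F = T
(H ↔ L) ∨ ¬L = F ∨ T = T
(¬L → K) ∨ ((H ↔ L) ∨ ¬L) = T ∨ T = T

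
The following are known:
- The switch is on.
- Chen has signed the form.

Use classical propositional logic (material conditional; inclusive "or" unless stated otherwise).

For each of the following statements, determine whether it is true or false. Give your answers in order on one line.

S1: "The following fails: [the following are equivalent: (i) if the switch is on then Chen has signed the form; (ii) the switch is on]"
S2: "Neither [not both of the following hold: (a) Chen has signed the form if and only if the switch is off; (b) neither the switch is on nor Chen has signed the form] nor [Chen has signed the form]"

Let D = "the switch is on" (True), V = "Chen has signed the form" (True).

S1: This is not ((D -> V) iff D).

D -> V = True -> True = True
(D -> V) iff D = True iff True = True
not ((D -> V) iff D) = not True = False
Hence S1 is false.

S2: In symbols: ((V iff not D) nand (D nor V)) nor V

not D = not True = False
V iff not D = True iff False = False
D nor V = True nor True = False
(V iff not D) nand (D nor V) = False nand False = True
((V iff not D) nand (D nor V)) nor V = True nor True = False
So S2 is false.

S1 false / S2 false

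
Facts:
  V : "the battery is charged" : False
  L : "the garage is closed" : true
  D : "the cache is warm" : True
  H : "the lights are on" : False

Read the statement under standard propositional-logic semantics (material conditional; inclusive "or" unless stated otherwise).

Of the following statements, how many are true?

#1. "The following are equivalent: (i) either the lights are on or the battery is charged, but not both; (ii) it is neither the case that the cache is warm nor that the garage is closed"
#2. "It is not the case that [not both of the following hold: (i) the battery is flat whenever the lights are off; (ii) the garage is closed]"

2

#1: Parsed as (H ⊕ V) ↔ (D ↓ L)

H ⊕ V = F ⊕ F = F
D ↓ L = T ↓ T = F
(H ⊕ V) ↔ (D ↓ L) = F ↔ F = T
So #1 is true.

#2: Formalization: ¬((¬H → ¬V) ↑ L)

¬H = ¬F = T
¬V = ¬F = T
¬H → ¬V = T → T = T
(¬H → ¬V) ↑ L = T ↑ T = F
¬((¬H → ¬V) ↑ L) = ¬F = T
Thus #2 is true.

2 of the 2 statements are true (#1, #2).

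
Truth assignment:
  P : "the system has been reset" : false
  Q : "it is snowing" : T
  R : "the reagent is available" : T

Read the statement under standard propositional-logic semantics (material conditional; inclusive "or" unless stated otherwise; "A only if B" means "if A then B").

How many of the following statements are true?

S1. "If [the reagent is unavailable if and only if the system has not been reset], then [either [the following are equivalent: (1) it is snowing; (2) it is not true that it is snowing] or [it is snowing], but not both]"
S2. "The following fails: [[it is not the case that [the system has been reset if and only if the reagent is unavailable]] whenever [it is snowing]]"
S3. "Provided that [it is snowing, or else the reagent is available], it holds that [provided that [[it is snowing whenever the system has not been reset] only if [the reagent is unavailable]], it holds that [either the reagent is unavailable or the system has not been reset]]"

3

S1: In symbols: (~R <-> ~P) -> ((Q <-> ~Q) xor Q)

~R = ~T = F
~P = ~F = T
~R <-> ~P = F <-> T = F
~Q = ~T = F
Q <-> ~Q = T <-> F = F
(Q <-> ~Q) xor Q = F xor T = T
(~R <-> ~P) -> ((Q <-> ~Q) xor Q) = F -> T = T
Hence S1 is true.

S2: Parsed as ~(Q -> ~(P <-> ~R))

~R = ~T = F
P <-> ~R = F <-> F = T
~(P <-> ~R) = ~T = F
Q -> ~(P <-> ~R) = T -> F = F
~(Q -> ~(P <-> ~R)) = ~F = T
So S2 is true.

S3: This is (Q | R) -> (((~P -> Q) -> ~R) -> (~R | ~P)).

Q | R = T | T = T
~P = ~F = T
~P -> Q = T -> T = T
~R = ~T = F
(~P -> Q) -> ~R = T -> F = F
~R = ~T = F
~P = ~F = T
~R | ~P = F | T = T
((~P -> Q) -> ~R) -> (~R | ~P) = F -> T = T
(Q | R) -> (((~P -> Q) -> ~R) -> (~R | ~P)) = T -> T = T
Thus S3 is true.

3 of the 3 statements are true (S1, S2, S3).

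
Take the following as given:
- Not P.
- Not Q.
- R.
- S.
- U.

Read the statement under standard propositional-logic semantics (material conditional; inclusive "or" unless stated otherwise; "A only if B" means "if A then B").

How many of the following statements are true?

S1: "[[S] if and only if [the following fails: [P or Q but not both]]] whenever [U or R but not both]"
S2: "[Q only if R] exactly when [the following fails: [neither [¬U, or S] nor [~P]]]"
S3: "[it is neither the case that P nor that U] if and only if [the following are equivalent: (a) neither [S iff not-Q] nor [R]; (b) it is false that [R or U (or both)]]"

2

S1: Formalization: (U ⊕ R) → (S ↔ ¬(P ⊕ Q))

U ⊕ R = T ⊕ T = F
P ⊕ Q = F ⊕ F = F
¬(P ⊕ Q) = ¬F = T
S ↔ ¬(P ⊕ Q) = T ↔ T = T
(U ⊕ R) → (S ↔ ¬(P ⊕ Q)) = F → T = T
Hence S1 is true.

S2: In symbols: (Q → R) ↔ ¬((¬U ∨ S) ↓ ¬P)

Q → R = F → T = T
¬U = ¬T = F
¬U ∨ S = F ∨ T = T
¬P = ¬F = T
(¬U ∨ S) ↓ ¬P = T ↓ T = F
¬((¬U ∨ S) ↓ ¬P) = ¬F = T
(Q → R) ↔ ¬((¬U ∨ S) ↓ ¬P) = T ↔ T = T
Hence S2 is true.

S3: In symbols: (P ↓ U) ↔ (((S ↔ ¬Q) ↓ R) ↔ ¬(R ∨ U))

P ↓ U = F ↓ T = F
¬Q = ¬F = T
S ↔ ¬Q = T ↔ T = T
(S ↔ ¬Q) ↓ R = T ↓ T = F
R ∨ U = T ∨ T = T
¬(R ∨ U) = ¬T = F
((S ↔ ¬Q) ↓ R) ↔ ¬(R ∨ U) = F ↔ F = T
(P ↓ U) ↔ (((S ↔ ¬Q) ↓ R) ↔ ¬(R ∨ U)) = F ↔ T = F
So S3 is false.

Count: 2.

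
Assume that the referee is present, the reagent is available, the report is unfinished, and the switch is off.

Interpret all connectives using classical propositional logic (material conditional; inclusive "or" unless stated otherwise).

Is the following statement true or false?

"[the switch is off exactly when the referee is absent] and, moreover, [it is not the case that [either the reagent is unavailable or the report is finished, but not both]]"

False.

Let S = "the switch is on" (F), P = "the referee is present" (T), Q = "the reagent is available" (T), R = "the report is finished" (F).
Parsed as (¬S ↔ ¬P) ∧ ¬(¬Q ⊕ R)

¬S = ¬F = T
¬P = ¬T = F
¬S ↔ ¬P = T ↔ F = F
¬Q = ¬T = F
¬Q ⊕ R = F ⊕ F = F
¬(¬Q ⊕ R) = ¬F = T
(¬S ↔ ¬P) ∧ ¬(¬Q ⊕ R) = F ∧ T = F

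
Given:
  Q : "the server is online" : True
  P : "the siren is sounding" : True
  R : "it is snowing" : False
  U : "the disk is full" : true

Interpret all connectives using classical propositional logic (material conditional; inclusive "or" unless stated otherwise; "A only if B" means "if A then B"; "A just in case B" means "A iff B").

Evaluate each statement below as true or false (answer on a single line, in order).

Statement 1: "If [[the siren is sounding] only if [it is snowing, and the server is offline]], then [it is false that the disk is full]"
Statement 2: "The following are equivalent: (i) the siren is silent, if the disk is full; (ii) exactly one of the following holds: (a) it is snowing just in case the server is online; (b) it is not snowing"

Statement 1: Formalization: (P → (R ∧ ¬Q)) → ¬U

¬Q = ¬T = F
R ∧ ¬Q = F ∧ F = F
P → (R ∧ ¬Q) = T → F = F
¬U = ¬T = F
(P → (R ∧ ¬Q)) → ¬U = F → F = T
Hence Statement 1 is true.

Statement 2: Formalization: (U → ¬P) ↔ ((R ↔ Q) ⊕ ¬R)

¬P = ¬T = F
U → ¬P = T → F = F
R ↔ Q = F ↔ T = F
¬R = ¬F = T
(R ↔ Q) ⊕ ¬R = F ⊕ T = T
(U → ¬P) ↔ ((R ↔ Q) ⊕ ¬R) = F ↔ T = F
Hence Statement 2 is false.

Statement 1 T; Statement 2 F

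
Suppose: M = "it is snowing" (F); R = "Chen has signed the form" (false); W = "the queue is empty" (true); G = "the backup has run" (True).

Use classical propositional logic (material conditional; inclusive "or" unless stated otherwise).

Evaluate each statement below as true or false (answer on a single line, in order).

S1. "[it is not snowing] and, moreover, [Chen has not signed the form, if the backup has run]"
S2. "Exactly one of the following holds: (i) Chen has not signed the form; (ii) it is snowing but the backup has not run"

S1: This is not M and (G -> not R).

not M = not False = True
not R = not False = True
G -> not R = True -> True = True
not M and (G -> not R) = True and True = True
So S1 is true.

S2: In symbols: not R xor (M and not G)

not R = not False = True
not G = not True = False
M and not G = False and False = False
not R xor (M and not G) = True xor False = True
Thus S2 is true.

S1 True; S2 True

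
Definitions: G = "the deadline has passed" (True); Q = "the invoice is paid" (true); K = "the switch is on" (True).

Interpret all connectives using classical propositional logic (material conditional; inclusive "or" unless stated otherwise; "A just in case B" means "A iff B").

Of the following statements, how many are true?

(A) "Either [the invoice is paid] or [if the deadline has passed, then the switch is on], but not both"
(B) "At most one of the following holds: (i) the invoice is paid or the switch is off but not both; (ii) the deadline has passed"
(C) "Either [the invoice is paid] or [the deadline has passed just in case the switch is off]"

1

(A): Parsed as Q ⊕ (G → K)

G → K = T → T = T
Q ⊕ (G → K) = T ⊕ T = F
Hence (A) is false.

(B): Formalization: (Q ⊕ ¬K) ↑ G

¬K = ¬T = F
Q ⊕ ¬K = T ⊕ F = T
(Q ⊕ ¬K) ↑ G = T ↑ T = F
So (B) is false.

(C): Parsed as Q ∨ (G ↔ ¬K)

¬K = ¬T = F
G ↔ ¬K = T ↔ F = F
Q ∨ (G ↔ ¬K) = T ∨ F = T
Thus (C) is true.

Count: 1.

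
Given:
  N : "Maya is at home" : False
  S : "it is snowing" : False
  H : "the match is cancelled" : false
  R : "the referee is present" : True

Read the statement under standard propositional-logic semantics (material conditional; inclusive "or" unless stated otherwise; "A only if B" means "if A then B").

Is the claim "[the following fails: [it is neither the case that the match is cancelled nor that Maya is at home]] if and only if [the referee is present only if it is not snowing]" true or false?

Values: H=F, N=F, R=T, S=F.
This is ¬(H ↓ N) ↔ (R → ¬S).

H ↓ N = F ↓ F = T
¬(H ↓ N) = ¬T = F
¬S = ¬F = T
R → ¬S = T → T = T
¬(H ↓ N) ↔ (R → ¬S) = F ↔ T = F

False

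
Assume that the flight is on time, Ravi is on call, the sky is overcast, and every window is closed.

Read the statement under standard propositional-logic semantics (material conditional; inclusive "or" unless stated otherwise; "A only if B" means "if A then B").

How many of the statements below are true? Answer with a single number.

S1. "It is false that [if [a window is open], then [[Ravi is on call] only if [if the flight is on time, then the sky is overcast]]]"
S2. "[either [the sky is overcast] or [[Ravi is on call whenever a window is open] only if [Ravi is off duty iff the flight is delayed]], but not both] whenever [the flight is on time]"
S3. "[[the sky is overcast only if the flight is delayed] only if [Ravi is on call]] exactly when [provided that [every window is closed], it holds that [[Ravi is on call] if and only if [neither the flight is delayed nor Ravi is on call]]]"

0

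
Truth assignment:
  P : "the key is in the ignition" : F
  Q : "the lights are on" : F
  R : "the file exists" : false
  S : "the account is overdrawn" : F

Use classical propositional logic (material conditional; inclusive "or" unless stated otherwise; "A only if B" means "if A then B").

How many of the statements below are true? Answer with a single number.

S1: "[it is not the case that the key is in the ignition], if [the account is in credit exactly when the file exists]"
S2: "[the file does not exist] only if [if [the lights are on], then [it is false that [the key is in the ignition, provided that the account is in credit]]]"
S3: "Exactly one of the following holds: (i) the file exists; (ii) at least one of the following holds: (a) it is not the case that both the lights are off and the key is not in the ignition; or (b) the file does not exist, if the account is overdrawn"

S1: Formalization: (~S <-> R) -> ~P

~S = ~F = T
~S <-> R = T <-> F = F
~P = ~F = T
(~S <-> R) -> ~P = F -> T = T
Hence S1 is true.

S2: This is ~R -> (Q -> ~(~S -> P)).

~R = ~F = T
~S = ~F = T
~S -> P = T -> F = F
~(~S -> P) = ~F = T
Q -> ~(~S -> P) = F -> T = T
~R -> (Q -> ~(~S -> P)) = T -> T = T
Thus S2 is true.

S3: In symbols: R xor ((~Q nand ~P) | (S -> ~R))

~Q = ~F = T
~P = ~F = T
~Q nand ~P = T nand T = F
~R = ~F = T
S -> ~R = F -> T = T
(~Q nand ~P) | (S -> ~R) = F | T = T
R xor ((~Q nand ~P) | (S -> ~R)) = F xor T = T
Thus S3 is true.

3 of the 3 statements are true (S1, S2, S3).

3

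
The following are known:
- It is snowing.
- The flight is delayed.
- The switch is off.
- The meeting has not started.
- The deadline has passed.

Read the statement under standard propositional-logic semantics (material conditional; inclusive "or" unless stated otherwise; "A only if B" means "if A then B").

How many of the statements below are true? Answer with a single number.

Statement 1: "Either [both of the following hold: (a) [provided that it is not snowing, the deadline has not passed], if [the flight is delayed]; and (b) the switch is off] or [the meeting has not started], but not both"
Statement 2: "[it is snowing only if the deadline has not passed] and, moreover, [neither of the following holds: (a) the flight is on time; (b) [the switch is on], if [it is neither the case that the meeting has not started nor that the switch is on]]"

Let Q = "the flight is delayed" (True), P = "it is snowing" (True), U = "the deadline has passed" (True), R = "the switch is on" (False), S = "the meeting has started" (False).

Statement 1: This is ((Q -> (not P -> not U)) and not R) xor not S.

not P = not True = False
not U = not True = False
not P -> not U = False -> False = True
Q -> (not P -> not U) = True -> True = True
not R = not False = True
(Q -> (not P -> not U)) and not R = True and True = True
not S = not False = True
((Q -> (not P -> not U)) and not R) xor not S = True xor True = False
So Statement 1 is false.

Statement 2: Formalization: (P -> not U) and (not Q nor ((not S nor R) -> R))

not U = not True = False
P -> not U = True -> False = False
not Q = not True = False
not S = not False = True
not S nor R = True nor False = False
(not S nor R) -> R = False -> False = True
not Q nor ((not S nor R) -> R) = False nor True = False
(P -> not U) and (not Q nor ((not S nor R) -> R)) = False and False = False
Thus Statement 2 is false.

0 of the 2 statements are true (none).

0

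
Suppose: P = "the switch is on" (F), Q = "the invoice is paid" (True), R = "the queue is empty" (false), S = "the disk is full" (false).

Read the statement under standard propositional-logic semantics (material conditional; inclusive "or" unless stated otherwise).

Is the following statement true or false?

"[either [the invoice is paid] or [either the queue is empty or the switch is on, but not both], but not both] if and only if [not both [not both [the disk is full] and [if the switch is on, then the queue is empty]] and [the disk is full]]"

Parsed as (Q xor (R xor P)) <-> ((S nand (P -> R)) nand S)

R xor P = F xor F = F
Q xor (R xor P) = T xor F = T
P -> R = F -> F = T
S nand (P -> R) = F nand T = T
(S nand (P -> R)) nand S = T nand F = T
(Q xor (R xor P)) <-> ((S nand (P -> R)) nand S) = T <-> T = T

True.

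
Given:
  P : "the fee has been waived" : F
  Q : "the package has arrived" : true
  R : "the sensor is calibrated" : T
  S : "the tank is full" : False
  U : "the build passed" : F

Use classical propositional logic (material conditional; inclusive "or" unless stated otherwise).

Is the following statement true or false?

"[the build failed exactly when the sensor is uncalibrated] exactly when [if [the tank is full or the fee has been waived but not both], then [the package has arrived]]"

Parsed as (not U iff not R) iff ((S xor P) -> Q)

not U = not False = True
not R = not True = False
not U iff not R = True iff False = False
S xor P = False xor False = False
(S xor P) -> Q = False -> True = True
(not U iff not R) iff ((S xor P) -> Q) = False iff True = False

False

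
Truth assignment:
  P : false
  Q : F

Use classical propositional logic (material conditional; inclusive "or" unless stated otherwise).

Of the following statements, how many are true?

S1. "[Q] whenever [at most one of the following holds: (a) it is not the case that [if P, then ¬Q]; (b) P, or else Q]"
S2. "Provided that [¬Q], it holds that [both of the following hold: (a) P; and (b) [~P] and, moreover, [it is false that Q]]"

S1: In symbols: (~(P -> ~Q) nand (P | Q)) -> Q

~Q = ~F = T
P -> ~Q = F -> T = T
~(P -> ~Q) = ~T = F
P | Q = F | F = F
~(P -> ~Q) nand (P | Q) = F nand F = T
(~(P -> ~Q) nand (P | Q)) -> Q = T -> F = F
So S1 is false.

S2: This is ~Q -> (P & (~P & ~Q)).

~Q = ~F = T
~P = ~F = T
~Q = ~F = T
~P & ~Q = T & T = T
P & (~P & ~Q) = F & T = F
~Q -> (P & (~P & ~Q)) = T -> F = F
Thus S2 is false.

True statements: 0 (none).

0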